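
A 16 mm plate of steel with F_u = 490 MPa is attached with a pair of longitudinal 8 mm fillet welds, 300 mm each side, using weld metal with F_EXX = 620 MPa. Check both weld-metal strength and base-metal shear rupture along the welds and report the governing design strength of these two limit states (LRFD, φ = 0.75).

φR_n ≈ 947 kN (weld metal governs)

t_e = 0.707 × 8 = 5.656 mm; L = 600 mm.
Weld metal: φR_n = 0.75 × 0.6 × 620 × 5.656 × 600 × 10⁻³ = 946.8 kN.
Base metal (shear rupture): φR_n = 0.75 × 0.6 × 490 × 16 × 600 × 10⁻³ = 2117 kN.
Governing: weld metal.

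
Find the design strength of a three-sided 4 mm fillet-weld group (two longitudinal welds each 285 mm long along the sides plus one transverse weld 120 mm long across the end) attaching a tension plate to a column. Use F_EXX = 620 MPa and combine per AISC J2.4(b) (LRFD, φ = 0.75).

t_e = 0.707 × 4 = 2.828 mm.
R_nwl = 0.6 × 620 × 2.828 × 570 × 10⁻³ = 599.6 kN (longitudinal, 2 welds).
R_nwt = 0.6 × 620 × 2.828 × 120 × 10⁻³ = 126.2 kN (transverse, base value).
(i) R_nwl + R_nwt = 725.9 kN; (ii) 0.85 R_nwl + 1.5 R_nwt = 699.1 kN.
R_n = max = 725.9 kN [governs: (i)]; φR_n = 544.4 kN.

φR_n ≈ 544 kN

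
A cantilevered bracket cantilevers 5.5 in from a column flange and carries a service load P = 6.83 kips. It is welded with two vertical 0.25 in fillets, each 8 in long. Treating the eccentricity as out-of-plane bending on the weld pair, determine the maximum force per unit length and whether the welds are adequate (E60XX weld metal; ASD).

f_max ≈ 1.81 kip/in; adequate

E60XX → F_EXX = 60 ksi.
L_w = 2 × 8 = 16 in; section modulus (unit throat) S = 2 × L²/6 = 21.33 in².
Direct shear f_v = P/L_w = 6.83/16 = 0.4269 kip/in.
Moment M = P × e = 6.83 × 5.5 = 37.565 kip·in; bending f_b = M/S = 1.761 kip/in.
f_max = √(f_v² + f_b²) = √(0.4269² + 1.761²) = 1.812 kip/in.
r_n/Ω = (1/2.0) × 0.6 × 60 × (0.707 × 0.25) = 3.181 kip/in → adequate.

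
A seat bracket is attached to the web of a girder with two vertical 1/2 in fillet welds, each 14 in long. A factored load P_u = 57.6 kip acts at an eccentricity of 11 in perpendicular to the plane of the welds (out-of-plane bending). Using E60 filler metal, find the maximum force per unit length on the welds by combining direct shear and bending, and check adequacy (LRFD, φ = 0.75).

E60XX → F_EXX = 60 ksi.
L_w = 2 × 14 = 28 in; section modulus (unit throat) S = 2 × L²/6 = 65.33 in².
Direct shear f_v = P/L_w = 57.6/28 = 2.057 kip/in.
Moment M = P × e = 57.6 × 11 = 633.6 kip·in; bending f_b = M/S = 9.698 kip/in.
f_max = √(f_v² + f_b²) = √(2.057² + 9.698²) = 9.914 kip/in.
φr_n = 0.75 × 0.6 × 60 × (0.707 × 0.5) = 9.544 kip/in → NOT adequate.

f_max ≈ 9.91 kip/in; NOT adequate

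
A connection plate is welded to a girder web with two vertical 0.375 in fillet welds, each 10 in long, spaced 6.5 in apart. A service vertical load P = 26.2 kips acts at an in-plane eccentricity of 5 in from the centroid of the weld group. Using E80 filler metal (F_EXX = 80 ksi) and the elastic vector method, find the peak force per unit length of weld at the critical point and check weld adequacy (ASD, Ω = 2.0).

Total weld length L_w = 20 in. Treat welds as unit-width lines.
Polar moment about centroid: J = 2[d³/12 + d(b/2)²] = 2[10³/12 + 10×3.25²] = 377.9 in³.
Direct shear f_v = P/L_w = 26.2 / 20 = 1.31 kip/in (vertical).
Torsion M = P·e = 26.2 × 5 = 131 kip·in.
Critical point at (x, y) = (3.25, 5) from centroid. f_tx = M·y/J = 1.733 kip/in; f_ty = M·x/J = 1.127 kip/in.
Resultant f_max = √[f_tx² + (f_v + f_ty)²] = √[1.733² + (1.31 + 1.127)²] = 2.99 kip/in.
Capacity per unit length: r_n/Ω = (1/2.0) × 0.6 × 80 × (0.707 × 0.375) = 6.363 kip/in.
2.99 ≤ 6.363 → adequate.

f_max ≈ 2.99 kip/in; adequate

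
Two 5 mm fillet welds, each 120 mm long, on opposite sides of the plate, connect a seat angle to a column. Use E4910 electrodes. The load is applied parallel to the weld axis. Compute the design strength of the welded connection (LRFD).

E49XX → F_EXX = 490 MPa.
Effective throat t_e = 0.707 × 5 = 3.535 mm.
Total length L = 240 mm; A_we = 3.535 × 240 = 848.4 mm².
F_nw = 0.6 F_EXX = 0.6 × 490 = 294 MPa.
φR_n = 0.75 × 294 × 848.4 × 10⁻³ = 187.1 kN.

φR_n ≈ 187 kN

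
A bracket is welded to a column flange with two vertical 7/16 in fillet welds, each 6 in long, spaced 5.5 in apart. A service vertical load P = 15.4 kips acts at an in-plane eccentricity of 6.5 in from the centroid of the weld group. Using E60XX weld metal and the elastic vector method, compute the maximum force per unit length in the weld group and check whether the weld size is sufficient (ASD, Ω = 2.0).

f_max ≈ 4.19 kip/in; adequate

E60XX → F_EXX = 60 ksi.
Total weld length L_w = 12 in. Treat welds as unit-width lines.
Polar moment about centroid: J = 2[d³/12 + d(b/2)²] = 2[6³/12 + 6×2.75²] = 126.8 in³.
Direct shear f_v = P/L_w = 15.4 / 12 = 1.283 kip/in (vertical).
Torsion M = P·e = 15.4 × 6.5 = 100.1 kip·in.
Critical point at (x, y) = (2.75, 3) from centroid. f_tx = M·y/J = 2.369 kip/in; f_ty = M·x/J = 2.172 kip/in.
Resultant f_max = √[f_tx² + (f_v + f_ty)²] = √[2.369² + (1.283 + 2.172)²] = 4.189 kip/in.
Capacity per unit length: r_n/Ω = (1/2.0) × 0.6 × 60 × (0.707 × 0.4375) = 5.568 kip/in.
4.189 ≤ 5.568 → adequate.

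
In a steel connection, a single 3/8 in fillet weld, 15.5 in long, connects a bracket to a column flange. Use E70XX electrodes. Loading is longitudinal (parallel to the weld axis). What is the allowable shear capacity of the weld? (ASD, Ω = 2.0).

E70XX → F_EXX = 70 ksi.
Effective throat t_e = 0.707 × 0.375 = 0.2651 in.
Total length L = 15.5 in; A_we = 0.2651 × 15.5 = 4.109 in².
F_nw = 0.6 F_EXX = 0.6 × 70 = 42 ksi.
R_n = 42 × 4.109 = 172.6 kip; R_n/Ω = 172.6/2.0 = 86.3 kip.

R_n/Ω ≈ 86.3 kip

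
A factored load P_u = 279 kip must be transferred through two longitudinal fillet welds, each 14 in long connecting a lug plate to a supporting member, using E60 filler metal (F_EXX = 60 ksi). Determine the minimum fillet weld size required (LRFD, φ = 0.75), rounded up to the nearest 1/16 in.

w = 9/16 in

Total weld length L = 28 in.
Required throat t_e = P_u / (φ × 0.6 F_EXX × L) = 279 / (0.75 × 0.6 × 60 × 28) = 0.369 in.
Required leg w = t_e / 0.707 = 0.522 in → use 9/16 in.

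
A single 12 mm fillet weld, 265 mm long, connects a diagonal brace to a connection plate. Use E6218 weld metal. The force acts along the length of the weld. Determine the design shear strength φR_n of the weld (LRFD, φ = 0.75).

E62XX → F_EXX = 620 MPa.
Effective throat t_e = 0.707 × 12 = 8.484 mm.
Total length L = 265 mm; A_we = 8.484 × 265 = 2248 mm².
F_nw = 0.6 F_EXX = 0.6 × 620 = 372 MPa.
φR_n = 0.75 × 372 × 2248 × 10⁻³ = 627.3 kN.

φR_n ≈ 627 kN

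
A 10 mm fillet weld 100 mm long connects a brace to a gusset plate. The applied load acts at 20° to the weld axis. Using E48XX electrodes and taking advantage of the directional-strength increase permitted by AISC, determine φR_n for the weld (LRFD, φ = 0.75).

E48XX → F_EXX = 480 MPa.
t_e = 0.707 × 10 = 7.07 mm; A_we = 7.07 × 100 = 707 mm².
Directional factor: 1.0 + 0.5 sin^1.5(20°) = 1.1.
F_nw = 0.6 × 480 × 1.1 = 316.8 MPa.
φR_n = 0.75 × 316.8 × 707 × 10⁻³ = 168 kN.

φR_n ≈ 168 kN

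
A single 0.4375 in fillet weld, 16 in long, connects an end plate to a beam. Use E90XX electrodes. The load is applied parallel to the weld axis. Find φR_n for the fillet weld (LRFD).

φR_n ≈ 200 kips

E90XX → F_EXX = 90 ksi.
Effective throat t_e = 0.707 × 0.4375 = 0.3093 in.
Total length L = 16 in; A_we = 0.3093 × 16 = 4.949 in².
F_nw = 0.6 F_EXX = 0.6 × 90 = 54 ksi.
φR_n = 0.75 × 54 × 4.949 = 200.4 kips.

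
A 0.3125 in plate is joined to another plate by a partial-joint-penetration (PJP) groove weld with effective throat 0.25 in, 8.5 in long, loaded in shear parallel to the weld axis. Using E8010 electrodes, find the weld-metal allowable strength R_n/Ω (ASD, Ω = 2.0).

E80XX → F_EXX = 80 ksi.
Effective throat (given) t_e = 0.25 in.
A_we = 0.25 × 8.5 = 2.125 in².
F_nw = 0.6 F_EXX = 48 ksi.
R_n/Ω = (48 × 2.125) / 2.0 = 51 kips.

R_n/Ω ≈ 51 kips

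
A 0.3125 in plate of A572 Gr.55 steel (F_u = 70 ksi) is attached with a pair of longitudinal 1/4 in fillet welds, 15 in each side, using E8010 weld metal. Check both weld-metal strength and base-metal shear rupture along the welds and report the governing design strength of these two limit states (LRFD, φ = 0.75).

φR_n ≈ 191 kips (weld metal governs)

E80XX → F_EXX = 80 ksi.
t_e = 0.707 × 0.25 = 0.1767 in; L = 30 in.
Weld metal: φR_n = 0.75 × 0.6 × 80 × 0.1767 × 30 = 190.9 kips.
Base metal (shear rupture): φR_n = 0.75 × 0.6 × 70 × 0.3125 × 30 = 295.3 kips.
Governing: weld metal.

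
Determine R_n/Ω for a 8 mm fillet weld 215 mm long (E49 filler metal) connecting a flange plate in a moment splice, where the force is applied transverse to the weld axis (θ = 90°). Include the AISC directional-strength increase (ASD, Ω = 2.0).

R_n/Ω ≈ 268 kN

E49XX → F_EXX = 490 MPa.
t_e = 0.707 × 8 = 5.656 mm; A_we = 5.656 × 215 = 1216 mm².
Directional factor: 1.0 + 0.5 sin^1.5(90°) = 1.5.
F_nw = 0.6 × 490 × 1.5 = 441 MPa.
R_n/Ω = (441 × 1216) / 2.0 × 10⁻³ = 268.1 kN.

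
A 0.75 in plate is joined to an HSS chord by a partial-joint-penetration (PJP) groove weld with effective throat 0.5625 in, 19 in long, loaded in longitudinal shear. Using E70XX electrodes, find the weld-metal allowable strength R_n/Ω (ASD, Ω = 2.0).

R_n/Ω ≈ 224 kip

E70XX → F_EXX = 70 ksi.
Effective throat (given) t_e = 0.5625 in.
A_we = 0.5625 × 19 = 10.69 in².
F_nw = 0.6 F_EXX = 42 ksi.
R_n/Ω = (42 × 10.69) / 2.0 = 224.4 kip.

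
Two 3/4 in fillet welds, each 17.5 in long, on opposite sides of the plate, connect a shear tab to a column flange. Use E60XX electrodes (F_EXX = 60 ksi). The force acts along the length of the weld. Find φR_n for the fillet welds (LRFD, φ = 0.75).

Effective throat t_e = 0.707 × 0.75 = 0.5302 in.
Total length L = 35 in; A_we = 0.5302 × 35 = 18.56 in².
F_nw = 0.6 F_EXX = 0.6 × 60 = 36 ksi.
φR_n = 0.75 × 36 × 18.56 = 501.1 kips.

φR_n ≈ 501 kips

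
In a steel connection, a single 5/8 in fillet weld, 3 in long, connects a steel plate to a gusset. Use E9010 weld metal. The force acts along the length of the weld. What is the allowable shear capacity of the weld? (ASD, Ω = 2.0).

R_n/Ω ≈ 35.8 kip

E90XX → F_EXX = 90 ksi.
Effective throat t_e = 0.707 × 0.625 = 0.4419 in.
Total length L = 3 in; A_we = 0.4419 × 3 = 1.326 in².
F_nw = 0.6 F_EXX = 0.6 × 90 = 54 ksi.
R_n = 54 × 1.326 = 71.58 kip; R_n/Ω = 71.58/2.0 = 35.79 kip.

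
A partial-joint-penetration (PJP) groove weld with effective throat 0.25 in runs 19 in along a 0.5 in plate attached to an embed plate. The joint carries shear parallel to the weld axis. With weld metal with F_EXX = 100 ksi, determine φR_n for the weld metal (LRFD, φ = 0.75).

φR_n ≈ 214 kips

Effective throat (given) t_e = 0.25 in.
A_we = 0.25 × 19 = 4.75 in².
F_nw = 0.6 F_EXX = 60 ksi.
φR_n = 0.75 × 60 × 4.75 = 213.8 kips.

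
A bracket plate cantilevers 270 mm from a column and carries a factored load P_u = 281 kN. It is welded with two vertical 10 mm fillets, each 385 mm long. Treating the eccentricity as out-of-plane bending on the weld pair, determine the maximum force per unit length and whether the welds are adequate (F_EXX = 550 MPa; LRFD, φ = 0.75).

L_w = 2 × 385 = 770 mm; section modulus (unit throat) S = 2 × L²/6 = 49410 mm².
Direct shear f_v = P/L_w = 281×10³/770 = 364.9 N/mm.
Moment M = P × e = 281×10³ × 270 = 75870000 N·mm; bending f_b = M/S = 1536 N/mm.
f_max = √(f_v² + f_b²) = √(364.9² + 1536²) = 1578 N/mm.
φr_n = 0.75 × 0.6 × 550 × (0.707 × 10) = 1750 N/mm → adequate.

f_max ≈ 1580 N/mm; adequate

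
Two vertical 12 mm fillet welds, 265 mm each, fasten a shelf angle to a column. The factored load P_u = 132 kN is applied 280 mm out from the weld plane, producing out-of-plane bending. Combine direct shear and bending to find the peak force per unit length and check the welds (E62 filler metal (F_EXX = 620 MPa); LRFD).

f_max ≈ 1600 N/mm; adequate

L_w = 2 × 265 = 530 mm; section modulus (unit throat) S = 2 × L²/6 = 23410 mm².
Direct shear f_v = P/L_w = 132×10³/530 = 249.1 N/mm.
Moment M = P × e = 132×10³ × 280 = 36960000 N·mm; bending f_b = M/S = 1579 N/mm.
f_max = √(f_v² + f_b²) = √(249.1² + 1579²) = 1598 N/mm.
φr_n = 0.75 × 0.6 × 620 × (0.707 × 12) = 2367 N/mm → adequate.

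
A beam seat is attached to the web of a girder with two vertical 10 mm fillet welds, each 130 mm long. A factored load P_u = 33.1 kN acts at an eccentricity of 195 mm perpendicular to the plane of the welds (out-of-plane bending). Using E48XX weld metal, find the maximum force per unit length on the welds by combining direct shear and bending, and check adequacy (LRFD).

E48XX → F_EXX = 480 MPa.
L_w = 2 × 130 = 260 mm; section modulus (unit throat) S = 2 × L²/6 = 5633 mm².
Direct shear f_v = P/L_w = 33.1×10³/260 = 127.3 N/mm.
Moment M = P × e = 33.1×10³ × 195 = 6454500 N·mm; bending f_b = M/S = 1146 N/mm.
f_max = √(f_v² + f_b²) = √(127.3² + 1146²) = 1153 N/mm.
φr_n = 0.75 × 0.6 × 480 × (0.707 × 10) = 1527 N/mm → adequate.

f_max ≈ 1150 N/mm; adequate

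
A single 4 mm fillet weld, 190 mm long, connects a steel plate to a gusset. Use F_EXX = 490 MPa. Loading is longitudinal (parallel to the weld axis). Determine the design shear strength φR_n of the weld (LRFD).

Effective throat t_e = 0.707 × 4 = 2.828 mm.
Total length L = 190 mm; A_we = 2.828 × 190 = 537.3 mm².
F_nw = 0.6 F_EXX = 0.6 × 490 = 294 MPa.
φR_n = 0.75 × 294 × 537.3 × 10⁻³ = 118.5 kN.

φR_n ≈ 118 kN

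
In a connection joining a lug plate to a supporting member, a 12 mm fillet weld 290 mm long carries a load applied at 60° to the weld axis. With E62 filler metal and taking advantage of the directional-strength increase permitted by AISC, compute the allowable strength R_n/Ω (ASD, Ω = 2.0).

E62XX → F_EXX = 620 MPa.
t_e = 0.707 × 12 = 8.484 mm; A_we = 8.484 × 290 = 2460 mm².
Directional factor: 1.0 + 0.5 sin^1.5(60°) = 1.403.
F_nw = 0.6 × 620 × 1.403 = 521.9 MPa.
R_n/Ω = (521.9 × 2460) / 2.0 × 10⁻³ = 642 kN.

R_n/Ω ≈ 642 kN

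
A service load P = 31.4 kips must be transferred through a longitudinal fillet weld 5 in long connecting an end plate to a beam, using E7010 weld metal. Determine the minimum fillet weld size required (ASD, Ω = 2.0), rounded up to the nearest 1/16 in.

w = 7/16 in

E70XX → F_EXX = 70 ksi.
Total weld length L = 5 in.
Required throat t_e = P × Ω / (0.6 F_EXX × L) = 31.4 × 2.0 / (0.6 × 70 × 5) = 0.299 in.
Required leg w = t_e / 0.707 = 0.423 in → use 7/16 in.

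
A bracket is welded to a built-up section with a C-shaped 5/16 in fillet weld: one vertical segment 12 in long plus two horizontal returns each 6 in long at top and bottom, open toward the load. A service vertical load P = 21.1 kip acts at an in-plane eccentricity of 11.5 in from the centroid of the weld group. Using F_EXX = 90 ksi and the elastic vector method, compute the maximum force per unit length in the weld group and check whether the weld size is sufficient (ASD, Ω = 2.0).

Total weld length L_w = 24 in. Treat welds as unit-width lines.
Centroid: x̄ = 2×6×3 / 24 = 1.5 in from the vertical weld.
Polar moment about centroid: J = I_x + I_y = [12³/12 + 2×6×6²] + [12×1.5² + 2(6³/12 + 6×1.5²)] = 666 in³.
Direct shear f_v = P/L_w = 21.1 / 24 = 0.8792 kip/in (vertical).
Torsion M = P·e = 21.1 × 11.5 = 242.65 kip·in.
Critical point at (x, y) = (4.5, 6) from centroid. f_tx = M·y/J = 2.186 kip/in; f_ty = M·x/J = 1.64 kip/in.
Resultant f_max = √[f_tx² + (f_v + f_ty)²] = √[2.186² + (0.8792 + 1.64)²] = 3.335 kip/in.
Capacity per unit length: r_n/Ω = (1/2.0) × 0.6 × 90 × (0.707 × 0.3125) = 5.965 kip/in.
3.335 ≤ 5.965 → adequate.

f_max ≈ 3.34 kip/in; adequate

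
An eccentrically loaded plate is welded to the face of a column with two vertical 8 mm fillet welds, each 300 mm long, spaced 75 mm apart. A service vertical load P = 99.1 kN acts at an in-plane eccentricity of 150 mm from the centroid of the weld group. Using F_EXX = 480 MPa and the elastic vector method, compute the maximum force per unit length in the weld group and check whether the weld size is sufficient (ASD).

f_max ≈ 497 N/mm; adequate

Total weld length L_w = 600 mm. Treat welds as unit-width lines.
Polar moment about centroid: J = 2[d³/12 + d(b/2)²] = 2[300³/12 + 300×37.5²] = 5344000 mm³.
Direct shear f_v = P/L_w = 99.1×10³ / 600 = 165.2 N/mm (vertical).
Torsion M = P·e = 99.1×10³ × 150 = 14865000 N·mm.
Critical point at (x, y) = (37.5, 150) from centroid. f_tx = M·y/J = 417.3 N/mm; f_ty = M·x/J = 104.3 N/mm.
Resultant f_max = √[f_tx² + (f_v + f_ty)²] = √[417.3² + (165.2 + 104.3)²] = 496.7 N/mm.
Capacity per unit length: r_n/Ω = (1/2.0) × 0.6 × 480 × (0.707 × 8) = 814.5 N/mm.
496.7 ≤ 814.5 → adequate.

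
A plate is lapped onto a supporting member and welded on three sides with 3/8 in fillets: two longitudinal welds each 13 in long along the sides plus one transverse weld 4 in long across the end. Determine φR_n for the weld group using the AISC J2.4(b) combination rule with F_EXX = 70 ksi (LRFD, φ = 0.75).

t_e = 0.707 × 0.375 = 0.2651 in.
R_nwl = 0.6 × 70 × 0.2651 × 26 = 289.5 kip (longitudinal, 2 welds).
R_nwt = 0.6 × 70 × 0.2651 × 4 = 44.54 kip (transverse, base value).
(i) R_nwl + R_nwt = 334.1 kip; (ii) 0.85 R_nwl + 1.5 R_nwt = 312.9 kip.
R_n = max = 334.1 kip [governs: (i)]; φR_n = 250.5 kip.

φR_n ≈ 251 kip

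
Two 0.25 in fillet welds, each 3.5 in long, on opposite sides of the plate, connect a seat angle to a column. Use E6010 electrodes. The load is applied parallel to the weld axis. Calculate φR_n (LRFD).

φR_n ≈ 33.4 kip

E60XX → F_EXX = 60 ksi.
Effective throat t_e = 0.707 × 0.25 = 0.1767 in.
Total length L = 7 in; A_we = 0.1767 × 7 = 1.237 in².
F_nw = 0.6 F_EXX = 0.6 × 60 = 36 ksi.
φR_n = 0.75 × 36 × 1.237 = 33.41 kip.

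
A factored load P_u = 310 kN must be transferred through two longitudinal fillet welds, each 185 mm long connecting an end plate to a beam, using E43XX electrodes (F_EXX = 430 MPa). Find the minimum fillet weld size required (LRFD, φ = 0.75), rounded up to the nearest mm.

Total weld length L = 370 mm.
Required throat t_e = P_u / (φ × 0.6 F_EXX × L) = 310 / (0.75 × 0.6 × 430 × 370 × 10⁻³) = 4.33 mm.
Required leg w = t_e / 0.707 = 6.124 mm → use 7 mm.

w = 7 mm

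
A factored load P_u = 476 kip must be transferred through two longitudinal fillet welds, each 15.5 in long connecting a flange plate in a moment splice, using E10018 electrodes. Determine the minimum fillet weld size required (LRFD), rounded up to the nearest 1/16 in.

w = 1/2 in

E100XX → F_EXX = 100 ksi.
Total weld length L = 31 in.
Required throat t_e = P_u / (φ × 0.6 F_EXX × L) = 476 / (0.75 × 0.6 × 100 × 31) = 0.3412 in.
Required leg w = t_e / 0.707 = 0.4826 in → use 1/2 in.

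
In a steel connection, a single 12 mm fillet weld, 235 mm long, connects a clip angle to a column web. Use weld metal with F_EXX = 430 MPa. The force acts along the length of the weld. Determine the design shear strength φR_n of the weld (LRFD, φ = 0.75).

Effective throat t_e = 0.707 × 12 = 8.484 mm.
Total length L = 235 mm; A_we = 8.484 × 235 = 1994 mm².
F_nw = 0.6 F_EXX = 0.6 × 430 = 258 MPa.
φR_n = 0.75 × 258 × 1994 × 10⁻³ = 385.8 kN.

φR_n ≈ 386 kN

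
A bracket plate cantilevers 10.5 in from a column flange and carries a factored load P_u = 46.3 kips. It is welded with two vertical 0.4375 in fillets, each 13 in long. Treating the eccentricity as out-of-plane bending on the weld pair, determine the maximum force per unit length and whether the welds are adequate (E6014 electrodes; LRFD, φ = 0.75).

E60XX → F_EXX = 60 ksi.
L_w = 2 × 13 = 26 in; section modulus (unit throat) S = 2 × L²/6 = 56.33 in².
Direct shear f_v = P/L_w = 46.3/26 = 1.781 kip/in.
Moment M = P × e = 46.3 × 10.5 = 486.15 kip·in; bending f_b = M/S = 8.63 kip/in.
f_max = √(f_v² + f_b²) = √(1.781² + 8.63²) = 8.812 kip/in.
φr_n = 0.75 × 0.6 × 60 × (0.707 × 0.4375) = 8.351 kip/in → NOT adequate.

f_max ≈ 8.81 kip/in; NOT adequate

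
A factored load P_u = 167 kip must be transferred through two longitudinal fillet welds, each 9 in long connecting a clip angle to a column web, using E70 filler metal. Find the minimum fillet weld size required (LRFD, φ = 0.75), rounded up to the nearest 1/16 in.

E70XX → F_EXX = 70 ksi.
Total weld length L = 18 in.
Required throat t_e = P_u / (φ × 0.6 F_EXX × L) = 167 / (0.75 × 0.6 × 70 × 18) = 0.2945 in.
Required leg w = t_e / 0.707 = 0.4166 in → use 7/16 in.

w = 7/16 in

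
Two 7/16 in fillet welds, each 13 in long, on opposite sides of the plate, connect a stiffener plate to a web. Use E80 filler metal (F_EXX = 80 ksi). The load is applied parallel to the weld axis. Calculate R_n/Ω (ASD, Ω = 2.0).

Effective throat t_e = 0.707 × 0.4375 = 0.3093 in.
Total length L = 26 in; A_we = 0.3093 × 26 = 8.042 in².
F_nw = 0.6 F_EXX = 0.6 × 80 = 48 ksi.
R_n = 48 × 8.042 = 386 kip; R_n/Ω = 386/2.0 = 193 kip.

R_n/Ω ≈ 193 kip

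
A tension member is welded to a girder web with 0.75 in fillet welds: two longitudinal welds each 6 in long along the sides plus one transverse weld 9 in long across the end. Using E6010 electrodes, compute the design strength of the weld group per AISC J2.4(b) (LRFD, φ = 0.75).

φR_n ≈ 339 kips

E60XX → F_EXX = 60 ksi.
t_e = 0.707 × 0.75 = 0.5302 in.
R_nwl = 0.6 × 60 × 0.5302 × 12 = 229.1 kips (longitudinal, 2 welds).
R_nwt = 0.6 × 60 × 0.5302 × 9 = 171.8 kips (transverse, base value).
(i) R_nwl + R_nwt = 400.9 kips; (ii) 0.85 R_nwl + 1.5 R_nwt = 452.4 kips.
R_n = max = 452.4 kips [governs: (ii)]; φR_n = 339.3 kips.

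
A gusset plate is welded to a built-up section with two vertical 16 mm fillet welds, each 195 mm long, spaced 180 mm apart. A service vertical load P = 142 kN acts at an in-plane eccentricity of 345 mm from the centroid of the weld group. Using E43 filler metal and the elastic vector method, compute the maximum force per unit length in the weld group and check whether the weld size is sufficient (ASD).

f_max ≈ 1750 N/mm; NOT adequate

E43XX → F_EXX = 430 MPa.
Total weld length L_w = 390 mm. Treat welds as unit-width lines.
Polar moment about centroid: J = 2[d³/12 + d(b/2)²] = 2[195³/12 + 195×90²] = 4395000 mm³.
Direct shear f_v = P/L_w = 142×10³ / 390 = 364.1 N/mm (vertical).
Torsion M = P·e = 142×10³ × 345 = 48990000 N·mm.
Critical point at (x, y) = (90, 97.5) from centroid. f_tx = M·y/J = 1087 N/mm; f_ty = M·x/J = 1003 N/mm.
Resultant f_max = √[f_tx² + (f_v + f_ty)²] = √[1087² + (364.1 + 1003)²] = 1747 N/mm.
Capacity per unit length: r_n/Ω = (1/2.0) × 0.6 × 430 × (0.707 × 16) = 1459 N/mm.
1747 > 1459 → NOT adequate.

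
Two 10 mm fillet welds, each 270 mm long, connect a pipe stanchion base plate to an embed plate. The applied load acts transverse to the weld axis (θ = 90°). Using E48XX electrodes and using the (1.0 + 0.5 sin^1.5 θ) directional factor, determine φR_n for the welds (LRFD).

φR_n ≈ 1240 kN

E48XX → F_EXX = 480 MPa.
t_e = 0.707 × 10 = 7.07 mm; A_we = 7.07 × 540 = 3818 mm².
Directional factor: 1.0 + 0.5 sin^1.5(90°) = 1.5.
F_nw = 0.6 × 480 × 1.5 = 432 MPa.
φR_n = 0.75 × 432 × 3818 × 10⁻³ = 1237 kN.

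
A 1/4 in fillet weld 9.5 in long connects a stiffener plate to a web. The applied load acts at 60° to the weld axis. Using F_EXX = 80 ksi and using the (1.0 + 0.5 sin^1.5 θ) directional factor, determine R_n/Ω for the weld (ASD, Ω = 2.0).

t_e = 0.707 × 0.25 = 0.1767 in; A_we = 0.1767 × 9.5 = 1.679 in².
Directional factor: 1.0 + 0.5 sin^1.5(60°) = 1.403.
F_nw = 0.6 × 80 × 1.403 = 67.34 ksi.
R_n/Ω = (67.34 × 1.679) / 2.0 = 56.54 kips.

R_n/Ω ≈ 56.5 kips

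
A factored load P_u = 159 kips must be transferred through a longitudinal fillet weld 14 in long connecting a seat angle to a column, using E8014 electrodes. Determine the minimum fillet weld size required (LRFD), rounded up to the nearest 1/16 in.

E80XX → F_EXX = 80 ksi.
Total weld length L = 14 in.
Required throat t_e = P_u / (φ × 0.6 F_EXX × L) = 159 / (0.75 × 0.6 × 80 × 14) = 0.3155 in.
Required leg w = t_e / 0.707 = 0.4462 in → use 1/2 in.

w = 1/2 in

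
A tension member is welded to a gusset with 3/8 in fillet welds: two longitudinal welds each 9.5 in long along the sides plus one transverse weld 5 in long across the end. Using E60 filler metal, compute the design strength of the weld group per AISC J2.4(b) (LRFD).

E60XX → F_EXX = 60 ksi.
t_e = 0.707 × 0.375 = 0.2651 in.
R_nwl = 0.6 × 60 × 0.2651 × 19 = 181.3 kip (longitudinal, 2 welds).
R_nwt = 0.6 × 60 × 0.2651 × 5 = 47.72 kip (transverse, base value).
(i) R_nwl + R_nwt = 229.1 kip; (ii) 0.85 R_nwl + 1.5 R_nwt = 225.7 kip.
R_n = max = 229.1 kip [governs: (i)]; φR_n = 171.8 kip.

φR_n ≈ 172 kip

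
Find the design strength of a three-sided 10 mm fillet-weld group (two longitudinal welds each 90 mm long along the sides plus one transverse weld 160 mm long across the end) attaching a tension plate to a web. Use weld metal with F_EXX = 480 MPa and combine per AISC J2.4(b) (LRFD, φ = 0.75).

t_e = 0.707 × 10 = 7.07 mm.
R_nwl = 0.6 × 480 × 7.07 × 180 × 10⁻³ = 366.5 kN (longitudinal, 2 welds).
R_nwt = 0.6 × 480 × 7.07 × 160 × 10⁻³ = 325.8 kN (transverse, base value).
(i) R_nwl + R_nwt = 692.3 kN; (ii) 0.85 R_nwl + 1.5 R_nwt = 800.2 kN.
R_n = max = 800.2 kN [governs: (ii)]; φR_n = 600.2 kN.

φR_n ≈ 600 kN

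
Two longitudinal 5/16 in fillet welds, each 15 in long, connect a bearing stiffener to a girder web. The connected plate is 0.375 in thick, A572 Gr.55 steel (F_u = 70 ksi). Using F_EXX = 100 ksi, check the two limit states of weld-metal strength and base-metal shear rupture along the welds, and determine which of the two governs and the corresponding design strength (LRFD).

t_e = 0.707 × 0.3125 = 0.2209 in; L = 30 in.
Weld metal: φR_n = 0.75 × 0.6 × 100 × 0.2209 × 30 = 298.3 kip.
Base metal (shear rupture): φR_n = 0.75 × 0.6 × 70 × 0.375 × 30 = 354.4 kip.
Governing: weld metal.

φR_n ≈ 298 kip (weld metal governs)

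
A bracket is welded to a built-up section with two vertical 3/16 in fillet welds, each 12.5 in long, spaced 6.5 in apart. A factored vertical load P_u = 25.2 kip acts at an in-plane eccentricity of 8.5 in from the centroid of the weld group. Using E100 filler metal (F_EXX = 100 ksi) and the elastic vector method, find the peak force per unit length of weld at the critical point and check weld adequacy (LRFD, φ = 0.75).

Total weld length L_w = 25 in. Treat welds as unit-width lines.
Polar moment about centroid: J = 2[d³/12 + d(b/2)²] = 2[12.5³/12 + 12.5×3.25²] = 589.6 in³.
Direct shear f_v = P/L_w = 25.2 / 25 = 1.008 kip/in (vertical).
Torsion M = P·e = 25.2 × 8.5 = 214.2 kip·in.
Critical point at (x, y) = (3.25, 6.25) from centroid. f_tx = M·y/J = 2.271 kip/in; f_ty = M·x/J = 1.181 kip/in.
Resultant f_max = √[f_tx² + (f_v + f_ty)²] = √[2.271² + (1.008 + 1.181)²] = 3.154 kip/in.
Capacity per unit length: φr_n = 0.75 × 0.6 × 100 × (0.707 × 0.1875) = 5.965 kip/in.
3.154 ≤ 5.965 → adequate.

f_max ≈ 3.15 kip/in; adequate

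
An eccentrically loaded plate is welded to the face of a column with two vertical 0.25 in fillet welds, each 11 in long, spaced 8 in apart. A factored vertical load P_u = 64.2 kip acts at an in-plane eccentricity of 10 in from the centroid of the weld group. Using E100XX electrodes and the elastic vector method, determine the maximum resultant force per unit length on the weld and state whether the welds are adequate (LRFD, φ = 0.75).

E100XX → F_EXX = 100 ksi.
Total weld length L_w = 22 in. Treat welds as unit-width lines.
Polar moment about centroid: J = 2[d³/12 + d(b/2)²] = 2[11³/12 + 11×4²] = 573.8 in³.
Direct shear f_v = P/L_w = 64.2 / 22 = 2.918 kip/in (vertical).
Torsion M = P·e = 64.2 × 10 = 642 kip·in.
Critical point at (x, y) = (4, 5.5) from centroid. f_tx = M·y/J = 6.153 kip/in; f_ty = M·x/J = 4.475 kip/in.
Resultant f_max = √[f_tx² + (f_v + f_ty)²] = √[6.153² + (2.918 + 4.475)²] = 9.619 kip/in.
Capacity per unit length: φr_n = 0.75 × 0.6 × 100 × (0.707 × 0.25) = 7.954 kip/in.
9.619 > 7.954 → NOT adequate.

f_max ≈ 9.62 kip/in; NOT adequate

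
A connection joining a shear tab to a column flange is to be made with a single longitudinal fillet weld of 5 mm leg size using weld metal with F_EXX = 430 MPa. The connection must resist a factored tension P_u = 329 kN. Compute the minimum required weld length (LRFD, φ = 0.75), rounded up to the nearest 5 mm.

L = 485 mm

Throat t_e = 0.707 × 5 = 3.535 mm.
φr_n = 0.75 × 0.6 × 430 × 3.535 × 10⁻³ = 0.684 kN/mm.
L_req = P_u / φr_n = 329 / 0.684 = 481 mm total.
Round up → use L = 485 mm.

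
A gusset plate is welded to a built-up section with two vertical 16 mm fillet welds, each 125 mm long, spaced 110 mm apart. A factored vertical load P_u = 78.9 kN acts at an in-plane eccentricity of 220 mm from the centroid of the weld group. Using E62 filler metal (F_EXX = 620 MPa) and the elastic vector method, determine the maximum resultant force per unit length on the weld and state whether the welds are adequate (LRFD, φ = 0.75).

f_max ≈ 1560 N/mm; adequate

Total weld length L_w = 250 mm. Treat welds as unit-width lines.
Polar moment about centroid: J = 2[d³/12 + d(b/2)²] = 2[125³/12 + 125×55²] = 1082000 mm³.
Direct shear f_v = P/L_w = 78.9×10³ / 250 = 315.6 N/mm (vertical).
Torsion M = P·e = 78.9×10³ × 220 = 17358000 N·mm.
Critical point at (x, y) = (55, 62.5) from centroid. f_tx = M·y/J = 1003 N/mm; f_ty = M·x/J = 882.5 N/mm.
Resultant f_max = √[f_tx² + (f_v + f_ty)²] = √[1003² + (315.6 + 882.5)²] = 1562 N/mm.
Capacity per unit length: φr_n = 0.75 × 0.6 × 620 × (0.707 × 16) = 3156 N/mm.
1562 ≤ 3156 → adequate.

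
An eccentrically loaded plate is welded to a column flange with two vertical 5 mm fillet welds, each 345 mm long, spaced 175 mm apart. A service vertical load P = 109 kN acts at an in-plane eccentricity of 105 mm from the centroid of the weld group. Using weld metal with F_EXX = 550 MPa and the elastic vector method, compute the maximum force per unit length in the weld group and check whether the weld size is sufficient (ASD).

Total weld length L_w = 690 mm. Treat welds as unit-width lines.
Polar moment about centroid: J = 2[d³/12 + d(b/2)²] = 2[345³/12 + 345×87.5²] = 12130000 mm³.
Direct shear f_v = P/L_w = 109×10³ / 690 = 158 N/mm (vertical).
Torsion M = P·e = 109×10³ × 105 = 11445000 N·mm.
Critical point at (x, y) = (87.5, 172.5) from centroid. f_tx = M·y/J = 162.8 N/mm; f_ty = M·x/J = 82.58 N/mm.
Resultant f_max = √[f_tx² + (f_v + f_ty)²] = √[162.8² + (158 + 82.58)²] = 290.5 N/mm.
Capacity per unit length: r_n/Ω = (1/2.0) × 0.6 × 550 × (0.707 × 5) = 583.3 N/mm.
290.5 ≤ 583.3 → adequate.

f_max ≈ 290 N/mm; adequate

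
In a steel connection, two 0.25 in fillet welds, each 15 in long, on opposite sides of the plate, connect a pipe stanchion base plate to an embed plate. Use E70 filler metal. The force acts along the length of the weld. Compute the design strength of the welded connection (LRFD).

E70XX → F_EXX = 70 ksi.
Effective throat t_e = 0.707 × 0.25 = 0.1767 in.
Total length L = 30 in; A_we = 0.1767 × 30 = 5.302 in².
F_nw = 0.6 F_EXX = 0.6 × 70 = 42 ksi.
φR_n = 0.75 × 42 × 5.302 = 167 kip.

φR_n ≈ 167 kip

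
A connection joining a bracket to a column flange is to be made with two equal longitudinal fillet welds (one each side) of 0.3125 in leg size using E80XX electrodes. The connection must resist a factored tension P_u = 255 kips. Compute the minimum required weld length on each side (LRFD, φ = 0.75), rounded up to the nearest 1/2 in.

E80XX → F_EXX = 80 ksi.
Throat t_e = 0.707 × 0.3125 = 0.2209 in.
φr_n = 0.75 × 0.6 × 80 × 0.2209 = 7.954 kips/in.
L_req = P_u / φr_n = 255 / 7.954 = 32.06 in total.
Per side: 32.06 / 2 = 16.03 in.
Round up → use L = 16.5 in on each side.

L = 16.5 in on each side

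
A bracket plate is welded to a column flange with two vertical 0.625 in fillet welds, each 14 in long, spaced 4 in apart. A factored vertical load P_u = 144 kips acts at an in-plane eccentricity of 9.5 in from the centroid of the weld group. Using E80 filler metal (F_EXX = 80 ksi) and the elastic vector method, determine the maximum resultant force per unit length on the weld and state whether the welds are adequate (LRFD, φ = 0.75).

f_max ≈ 19.5 kip/in; NOT adequate

Total weld length L_w = 28 in. Treat welds as unit-width lines.
Polar moment about centroid: J = 2[d³/12 + d(b/2)²] = 2[14³/12 + 14×2²] = 569.3 in³.
Direct shear f_v = P/L_w = 144 / 28 = 5.143 kip/in (vertical).
Torsion M = P·e = 144 × 9.5 = 1368 kip·in.
Critical point at (x, y) = (2, 7) from centroid. f_tx = M·y/J = 16.82 kip/in; f_ty = M·x/J = 4.806 kip/in.
Resultant f_max = √[f_tx² + (f_v + f_ty)²] = √[16.82² + (5.143 + 4.806)²] = 19.54 kip/in.
Capacity per unit length: φr_n = 0.75 × 0.6 × 80 × (0.707 × 0.625) = 15.91 kip/in.
19.54 > 15.91 → NOT adequate.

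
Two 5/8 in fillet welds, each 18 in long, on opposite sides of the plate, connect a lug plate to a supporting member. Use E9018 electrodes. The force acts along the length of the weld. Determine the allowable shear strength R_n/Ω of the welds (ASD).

E90XX → F_EXX = 90 ksi.
Effective throat t_e = 0.707 × 0.625 = 0.4419 in.
Total length L = 36 in; A_we = 0.4419 × 36 = 15.91 in².
F_nw = 0.6 F_EXX = 0.6 × 90 = 54 ksi.
R_n = 54 × 15.91 = 859 kip; R_n/Ω = 859/2.0 = 429.5 kip.

R_n/Ω ≈ 430 kip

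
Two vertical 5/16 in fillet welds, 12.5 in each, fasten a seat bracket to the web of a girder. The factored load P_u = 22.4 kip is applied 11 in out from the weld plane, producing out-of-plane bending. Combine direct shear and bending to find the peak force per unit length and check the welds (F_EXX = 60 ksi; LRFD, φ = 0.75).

L_w = 2 × 12.5 = 25 in; section modulus (unit throat) S = 2 × L²/6 = 52.08 in².
Direct shear f_v = P/L_w = 22.4/25 = 0.896 kip/in.
Moment M = P × e = 22.4 × 11 = 246.4 kip·in; bending f_b = M/S = 4.731 kip/in.
f_max = √(f_v² + f_b²) = √(0.896² + 4.731²) = 4.815 kip/in.
φr_n = 0.75 × 0.6 × 60 × (0.707 × 0.3125) = 5.965 kip/in → adequate.

f_max ≈ 4.81 kip/in; adequate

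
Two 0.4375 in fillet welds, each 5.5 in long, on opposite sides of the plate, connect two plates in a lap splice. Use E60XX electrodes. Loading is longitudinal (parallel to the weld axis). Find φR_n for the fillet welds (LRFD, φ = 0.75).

E60XX → F_EXX = 60 ksi.
Effective throat t_e = 0.707 × 0.4375 = 0.3093 in.
Total length L = 11 in; A_we = 0.3093 × 11 = 3.402 in².
F_nw = 0.6 F_EXX = 0.6 × 60 = 36 ksi.
φR_n = 0.75 × 36 × 3.402 = 91.87 kip.

φR_n ≈ 91.9 kip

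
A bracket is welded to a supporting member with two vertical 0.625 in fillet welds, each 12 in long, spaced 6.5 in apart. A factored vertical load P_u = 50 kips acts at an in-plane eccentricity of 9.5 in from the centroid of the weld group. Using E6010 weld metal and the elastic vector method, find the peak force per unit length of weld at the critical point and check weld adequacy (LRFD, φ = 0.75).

f_max ≈ 7.21 kip/in; adequate

E60XX → F_EXX = 60 ksi.
Total weld length L_w = 24 in. Treat welds as unit-width lines.
Polar moment about centroid: J = 2[d³/12 + d(b/2)²] = 2[12³/12 + 12×3.25²] = 541.5 in³.
Direct shear f_v = P/L_w = 50 / 24 = 2.083 kip/in (vertical).
Torsion M = P·e = 50 × 9.5 = 475 kip·in.
Critical point at (x, y) = (3.25, 6) from centroid. f_tx = M·y/J = 5.263 kip/in; f_ty = M·x/J = 2.851 kip/in.
Resultant f_max = √[f_tx² + (f_v + f_ty)²] = √[5.263² + (2.083 + 2.851)²] = 7.214 kip/in.
Capacity per unit length: φr_n = 0.75 × 0.6 × 60 × (0.707 × 0.625) = 11.93 kip/in.
7.214 ≤ 11.93 → adequate.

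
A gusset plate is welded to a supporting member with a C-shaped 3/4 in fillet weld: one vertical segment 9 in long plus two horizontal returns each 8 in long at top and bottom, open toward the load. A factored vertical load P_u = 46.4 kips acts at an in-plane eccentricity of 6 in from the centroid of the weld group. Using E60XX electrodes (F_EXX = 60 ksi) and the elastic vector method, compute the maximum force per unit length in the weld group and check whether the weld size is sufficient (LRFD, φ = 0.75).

Total weld length L_w = 25 in. Treat welds as unit-width lines.
Centroid: x̄ = 2×8×4 / 25 = 2.56 in from the vertical weld.
Polar moment about centroid: J = I_x + I_y = [9³/12 + 2×8×4.5²] + [9×2.56² + 2(8³/12 + 8×1.44²)] = 562.2 in³.
Direct shear f_v = P/L_w = 46.4 / 25 = 1.856 kip/in (vertical).
Torsion M = P·e = 46.4 × 6 = 278.4 kip·in.
Critical point at (x, y) = (5.44, 4.5) from centroid. f_tx = M·y/J = 2.228 kip/in; f_ty = M·x/J = 2.694 kip/in.
Resultant f_max = √[f_tx² + (f_v + f_ty)²] = √[2.228² + (1.856 + 2.694)²] = 5.066 kip/in.
Capacity per unit length: φr_n = 0.75 × 0.6 × 60 × (0.707 × 0.75) = 14.32 kip/in.
5.066 ≤ 14.32 → adequate.

f_max ≈ 5.07 kip/in; adequate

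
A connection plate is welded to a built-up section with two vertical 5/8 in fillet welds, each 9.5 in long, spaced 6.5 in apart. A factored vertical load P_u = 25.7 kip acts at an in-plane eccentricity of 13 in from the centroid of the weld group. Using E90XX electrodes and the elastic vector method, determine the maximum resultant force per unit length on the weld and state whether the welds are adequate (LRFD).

E90XX → F_EXX = 90 ksi.
Total weld length L_w = 19 in. Treat welds as unit-width lines.
Polar moment about centroid: J = 2[d³/12 + d(b/2)²] = 2[9.5³/12 + 9.5×3.25²] = 343.6 in³.
Direct shear f_v = P/L_w = 25.7 / 19 = 1.353 kip/in (vertical).
Torsion M = P·e = 25.7 × 13 = 334.1 kip·in.
Critical point at (x, y) = (3.25, 4.75) from centroid. f_tx = M·y/J = 4.619 kip/in; f_ty = M·x/J = 3.16 kip/in.
Resultant f_max = √[f_tx² + (f_v + f_ty)²] = √[4.619² + (1.353 + 3.16)²] = 6.458 kip/in.
Capacity per unit length: φr_n = 0.75 × 0.6 × 90 × (0.707 × 0.625) = 17.9 kip/in.
6.458 ≤ 17.9 → adequate.

f_max ≈ 6.46 kip/in; adequate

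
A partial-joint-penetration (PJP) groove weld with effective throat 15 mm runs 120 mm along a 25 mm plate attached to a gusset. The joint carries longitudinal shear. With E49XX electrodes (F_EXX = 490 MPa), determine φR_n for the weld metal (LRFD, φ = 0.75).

φR_n ≈ 397 kN

Effective throat (given) t_e = 15 mm.
A_we = 15 × 120 = 1800 mm².
F_nw = 0.6 F_EXX = 294 MPa.
φR_n = 0.75 × 294 × 1800 × 10⁻³ = 396.9 kN.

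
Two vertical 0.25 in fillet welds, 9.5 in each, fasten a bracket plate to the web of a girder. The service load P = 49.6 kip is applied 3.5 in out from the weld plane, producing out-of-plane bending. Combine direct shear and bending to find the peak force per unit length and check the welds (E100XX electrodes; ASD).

f_max ≈ 6.33 kip/in; NOT adequate

E100XX → F_EXX = 100 ksi.
L_w = 2 × 9.5 = 19 in; section modulus (unit throat) S = 2 × L²/6 = 30.08 in².
Direct shear f_v = P/L_w = 49.6/19 = 2.611 kip/in.
Moment M = P × e = 49.6 × 3.5 = 173.6 kip·in; bending f_b = M/S = 5.771 kip/in.
f_max = √(f_v² + f_b²) = √(2.611² + 5.771²) = 6.334 kip/in.
r_n/Ω = (1/2.0) × 0.6 × 100 × (0.707 × 0.25) = 5.302 kip/in → NOT adequate.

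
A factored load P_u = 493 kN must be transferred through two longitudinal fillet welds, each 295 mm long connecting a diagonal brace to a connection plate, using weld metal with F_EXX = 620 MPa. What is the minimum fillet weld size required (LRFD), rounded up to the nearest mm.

Total weld length L = 590 mm.
Required throat t_e = P_u / (φ × 0.6 F_EXX × L) = 493 / (0.75 × 0.6 × 620 × 590 × 10⁻³) = 2.995 mm.
Required leg w = t_e / 0.707 = 4.236 mm → use 5 mm.

w = 5 mm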